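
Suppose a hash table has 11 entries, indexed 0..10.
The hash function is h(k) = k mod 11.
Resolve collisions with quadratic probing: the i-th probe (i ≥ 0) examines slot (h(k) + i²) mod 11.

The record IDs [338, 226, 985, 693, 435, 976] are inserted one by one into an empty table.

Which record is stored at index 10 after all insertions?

435

338 hashes to 8; slot 8 is free → place at 8.
226 hashes to 6; slot 6 is free → place at 6.
985 hashes to 6; 6 taken → place at 7.
693 hashes to 0; slot 0 is free → place at 0.
435 hashes to 6; 6,7 taken → place at 10.
976 hashes to 8; 8 taken → place at 9.
Table: [693, _, _, _, _, _, 226, 985, 338, 976, 435]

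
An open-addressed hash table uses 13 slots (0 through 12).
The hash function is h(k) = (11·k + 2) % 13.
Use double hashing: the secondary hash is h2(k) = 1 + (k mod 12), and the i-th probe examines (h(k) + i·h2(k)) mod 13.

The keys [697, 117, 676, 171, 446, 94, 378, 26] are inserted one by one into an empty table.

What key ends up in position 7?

676

Insert 697: h=12, slot 12 empty → index 12.
Insert 117: h=2, slot 2 empty → index 2.
Insert 676: h=2, h2=5, slot 2 occupied → index 7.
Insert 171: h=11, slot 11 empty → index 11.
Insert 446: h=7, h2=3, slot 7 occupied → index 10.
Insert 94: h=9, slot 9 empty → index 9.
Insert 378: h=0, slot 0 empty → index 0.
Insert 26: h=2, h2=3, slot 2 occupied → index 5.
Table: [378, -, 117, -, -, 26, -, 676, -, 94, 446, 171, 697]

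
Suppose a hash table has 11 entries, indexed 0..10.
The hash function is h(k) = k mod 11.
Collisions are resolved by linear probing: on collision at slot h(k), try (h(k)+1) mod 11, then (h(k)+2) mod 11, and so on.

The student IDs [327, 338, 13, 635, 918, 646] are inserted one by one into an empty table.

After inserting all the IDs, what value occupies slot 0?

327 hashes to 8; slot 8 is free → place at 8.
338 hashes to 8; 8 taken → place at 9.
13 hashes to 2; slot 2 is free → place at 2.
635 hashes to 8; 8,9 taken → place at 10.
918 hashes to 5; slot 5 is free → place at 5.
646 hashes to 8; 8,9,10 taken → place at 0.
Table: [646, —, 13, —, —, 918, —, —, 327, 338, 635]

646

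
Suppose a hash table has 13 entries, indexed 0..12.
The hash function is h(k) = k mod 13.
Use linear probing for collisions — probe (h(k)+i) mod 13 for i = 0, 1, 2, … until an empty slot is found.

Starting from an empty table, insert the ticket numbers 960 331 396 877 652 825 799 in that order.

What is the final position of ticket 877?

960: h=11 => slot 11
331: h=6 => slot 6
396: h=6, probe 6,7 => slot 7
877: h=6, probe 6,7,8 => slot 8
652: h=2 => slot 2
825: h=6, probe 6,7,8,9 => slot 9
799: h=6, probe 6,7,8,9,10 => slot 10
Table: [., ., 652, ., ., ., 331, 396, 877, 825, 799, 960, .]

8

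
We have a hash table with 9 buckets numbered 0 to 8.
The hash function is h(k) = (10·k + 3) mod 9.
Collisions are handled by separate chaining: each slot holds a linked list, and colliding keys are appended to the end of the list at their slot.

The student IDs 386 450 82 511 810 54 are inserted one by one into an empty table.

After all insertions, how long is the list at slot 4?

1

386 -> bucket 2
450 -> bucket 3
82 -> bucket 4
511 -> bucket 1
810 -> bucket 3 (collision)
54 -> bucket 3 (collision)
Final buckets:
0: -
1: 511
2: 386
3: 450 -> 810 -> 54
4: 82
5: -
6: -
7: -
8: -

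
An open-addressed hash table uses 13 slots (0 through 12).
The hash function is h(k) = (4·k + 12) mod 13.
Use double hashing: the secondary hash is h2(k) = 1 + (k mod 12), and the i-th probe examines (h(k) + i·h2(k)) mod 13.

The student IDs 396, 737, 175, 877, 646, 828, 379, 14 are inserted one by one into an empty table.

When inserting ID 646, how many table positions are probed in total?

396 hashes to 10; slot 10 is free -> place at 10.
737 hashes to 9; slot 9 is free -> place at 9.
175 hashes to 10, h2=8; 10 taken -> place at 5.
877 hashes to 10, h2=2; 10 taken -> place at 12.
646 hashes to 9, h2=11; 9 taken -> place at 7.
828 hashes to 9, h2=1; 9,10 taken -> place at 11.
379 hashes to 7, h2=8; 7 taken -> place at 2.
14 hashes to 3; slot 3 is free -> place at 3.
Table: [∅, ∅, 379, 14, ∅, 175, ∅, 646, ∅, 737, 396, 828, 877]

2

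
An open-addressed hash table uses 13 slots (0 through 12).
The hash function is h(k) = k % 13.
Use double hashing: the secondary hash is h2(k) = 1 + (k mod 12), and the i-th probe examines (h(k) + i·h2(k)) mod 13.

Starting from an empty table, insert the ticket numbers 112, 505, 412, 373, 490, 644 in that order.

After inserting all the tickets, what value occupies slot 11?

505

112 hashes to 8; slot 8 is free => place at 8.
505 hashes to 11; slot 11 is free => place at 11.
412 hashes to 9; slot 9 is free => place at 9.
373 hashes to 9, h2=2; 9,11 taken => place at 0.
490 hashes to 9, h2=11; 9 taken => place at 7.
644 hashes to 7, h2=9; 7 taken => place at 3.
Table: [373, ., ., 644, ., ., ., 490, 112, 412, ., 505, .]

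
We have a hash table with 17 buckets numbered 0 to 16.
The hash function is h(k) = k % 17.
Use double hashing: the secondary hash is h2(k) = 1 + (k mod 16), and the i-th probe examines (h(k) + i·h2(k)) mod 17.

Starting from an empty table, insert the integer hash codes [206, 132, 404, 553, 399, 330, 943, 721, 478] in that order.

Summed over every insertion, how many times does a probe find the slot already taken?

Insert 206: h=2, slot 2 empty => index 2.
Insert 132: h=13, slot 13 empty => index 13.
Insert 404: h=13, h2=5, slot 13 occupied => index 1.
Insert 553: h=9, slot 9 empty => index 9.
Insert 399: h=8, slot 8 empty => index 8.
Insert 330: h=7, slot 7 empty => index 7.
Insert 943: h=8, h2=16, slots 8,7 occupied => index 6.
Insert 721: h=7, h2=2, slots 7,9 occupied => index 11.
Insert 478: h=2, h2=15, slot 2 occupied => index 0.
Table: [478, 404, 206, ., ., ., 943, 330, 399, 553, ., 721, ., 132, ., ., .]

6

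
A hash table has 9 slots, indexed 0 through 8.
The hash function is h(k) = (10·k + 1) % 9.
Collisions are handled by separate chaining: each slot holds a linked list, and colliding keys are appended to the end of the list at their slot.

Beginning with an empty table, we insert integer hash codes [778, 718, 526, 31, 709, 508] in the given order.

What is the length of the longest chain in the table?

778 -> bucket 5
718 -> bucket 8
526 -> bucket 5 (collision)
31 -> bucket 5 (collision)
709 -> bucket 8 (collision)
508 -> bucket 5 (collision)
Final buckets:
0: .
1: .
2: .
3: .
4: .
5: 778 -> 526 -> 31 -> 508
6: .
7: .
8: 718 -> 709

4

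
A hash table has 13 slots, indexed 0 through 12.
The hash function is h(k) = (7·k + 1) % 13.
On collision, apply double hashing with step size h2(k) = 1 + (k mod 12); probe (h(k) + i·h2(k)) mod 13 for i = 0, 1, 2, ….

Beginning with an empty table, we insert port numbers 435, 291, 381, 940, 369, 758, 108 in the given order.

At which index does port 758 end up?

6

435 hashes to 4; slot 4 is free => place at 4.
291 hashes to 10; slot 10 is free => place at 10.
381 hashes to 3; slot 3 is free => place at 3.
940 hashes to 3, h2=5; 3 taken => place at 8.
369 hashes to 10, h2=10; 10 taken => place at 7.
758 hashes to 3, h2=3; 3 taken => place at 6.
108 hashes to 3, h2=1; 3,4 taken => place at 5.
Table: [∅, ∅, ∅, 381, 435, 108, 758, 369, 940, ∅, 291, ∅, ∅]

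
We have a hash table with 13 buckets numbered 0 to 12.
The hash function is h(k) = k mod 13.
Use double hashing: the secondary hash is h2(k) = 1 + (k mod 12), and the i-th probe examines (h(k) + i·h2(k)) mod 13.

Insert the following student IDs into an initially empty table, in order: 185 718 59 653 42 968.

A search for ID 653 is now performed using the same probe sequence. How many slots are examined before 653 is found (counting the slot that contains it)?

185 hashes to 3; slot 3 is free => place at 3.
718 hashes to 3, h2=11; 3 taken => place at 1.
59 hashes to 7; slot 7 is free => place at 7.
653 hashes to 3, h2=6; 3 taken => place at 9.
42 hashes to 3, h2=7; 3 taken => place at 10.
968 hashes to 6; slot 6 is free => place at 6.
Table: [-, 718, -, 185, -, -, 968, 59, -, 653, 42, -, -]
Lookup 653: h=3, h2=6, probe 3,9 → found at 9.

2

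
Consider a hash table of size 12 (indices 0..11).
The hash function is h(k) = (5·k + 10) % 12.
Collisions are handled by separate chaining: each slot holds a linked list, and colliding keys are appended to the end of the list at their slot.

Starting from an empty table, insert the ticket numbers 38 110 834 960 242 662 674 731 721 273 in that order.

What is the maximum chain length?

Insert 38: h=8, bucket 8 empty -> new chain.
Insert 110: h=8, bucket 8 nonempty -> append to chain.
Insert 834: h=4, bucket 4 empty -> new chain.
Insert 960: h=10, bucket 10 empty -> new chain.
Insert 242: h=8, bucket 8 nonempty -> append to chain.
Insert 662: h=8, bucket 8 nonempty -> append to chain.
Insert 674: h=8, bucket 8 nonempty -> append to chain.
Insert 731: h=5, bucket 5 empty -> new chain.
Insert 721: h=3, bucket 3 empty -> new chain.
Insert 273: h=7, bucket 7 empty -> new chain.
Final buckets:
0: ∅
1: ∅
2: ∅
3: 721
4: 834
5: 731
6: ∅
7: 273
8: 38 -> 110 -> 242 -> 662 -> 674
9: ∅
10: 960
11: ∅

5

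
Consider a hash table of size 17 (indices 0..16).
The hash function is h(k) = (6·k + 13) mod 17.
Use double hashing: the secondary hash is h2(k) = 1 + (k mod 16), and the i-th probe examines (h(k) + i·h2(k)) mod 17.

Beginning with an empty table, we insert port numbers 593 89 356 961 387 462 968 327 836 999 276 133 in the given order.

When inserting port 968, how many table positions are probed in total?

593 hashes to 1; slot 1 is free -> place at 1.
89 hashes to 3; slot 3 is free -> place at 3.
356 hashes to 7; slot 7 is free -> place at 7.
961 hashes to 16; slot 16 is free -> place at 16.
387 hashes to 6; slot 6 is free -> place at 6.
462 hashes to 14; slot 14 is free -> place at 14.
968 hashes to 7, h2=9; 7,16 taken -> place at 8.
327 hashes to 3, h2=8; 3 taken -> place at 11.
836 hashes to 14, h2=5; 14 taken -> place at 2.
999 hashes to 6, h2=8; 6,14 taken -> place at 5.
276 hashes to 3, h2=5; 3,8 taken -> place at 13.
133 hashes to 12; slot 12 is free -> place at 12.
Table: [., 593, 836, 89, ., 999, 387, 356, 968, ., ., 327, 133, 276, 462, ., 961]

3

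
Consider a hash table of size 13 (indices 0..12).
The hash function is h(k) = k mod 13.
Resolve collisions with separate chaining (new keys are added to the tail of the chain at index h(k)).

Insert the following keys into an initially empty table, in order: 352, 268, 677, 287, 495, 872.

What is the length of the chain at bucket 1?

Insert 352: h=1, bucket 1 empty -> new chain.
Insert 268: h=8, bucket 8 empty -> new chain.
Insert 677: h=1, bucket 1 nonempty -> append to chain.
Insert 287: h=1, bucket 1 nonempty -> append to chain.
Insert 495: h=1, bucket 1 nonempty -> append to chain.
Insert 872: h=1, bucket 1 nonempty -> append to chain.
Final buckets:
0: ∅
1: 352 -> 677 -> 287 -> 495 -> 872
2: ∅
3: ∅
4: ∅
5: ∅
6: ∅
7: ∅
8: 268
9: ∅
10: ∅
11: ∅
12: ∅

5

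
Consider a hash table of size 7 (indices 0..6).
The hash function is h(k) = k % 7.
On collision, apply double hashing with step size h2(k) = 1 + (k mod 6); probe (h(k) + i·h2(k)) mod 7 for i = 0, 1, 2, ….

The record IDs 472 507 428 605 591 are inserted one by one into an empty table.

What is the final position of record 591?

472 hashes to 3; slot 3 is free => place at 3.
507 hashes to 3, h2=4; 3 taken => place at 0.
428 hashes to 1; slot 1 is free => place at 1.
605 hashes to 3, h2=6; 3 taken => place at 2.
591 hashes to 3, h2=4; 3,0 taken => place at 4.
Table: [507, 428, 605, 472, 591, —, —]

4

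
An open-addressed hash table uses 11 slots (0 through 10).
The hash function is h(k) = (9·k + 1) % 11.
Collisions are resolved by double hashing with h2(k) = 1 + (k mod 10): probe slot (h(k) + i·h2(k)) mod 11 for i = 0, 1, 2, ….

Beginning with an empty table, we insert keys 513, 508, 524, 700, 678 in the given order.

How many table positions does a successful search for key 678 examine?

2

513 hashes to 9; slot 9 is free -> place at 9.
508 hashes to 8; slot 8 is free -> place at 8.
524 hashes to 9, h2=5; 9 taken -> place at 3.
700 hashes to 9, h2=1; 9 taken -> place at 10.
678 hashes to 9, h2=9; 9 taken -> place at 7.
Table: [-, -, -, 524, -, -, -, 678, 508, 513, 700]
Lookup 678: h=9, h2=9, probe 9,7 → found at 7.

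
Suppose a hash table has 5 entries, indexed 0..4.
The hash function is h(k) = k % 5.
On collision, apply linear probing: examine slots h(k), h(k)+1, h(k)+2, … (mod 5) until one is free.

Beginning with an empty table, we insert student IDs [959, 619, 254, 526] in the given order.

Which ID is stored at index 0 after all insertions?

619

Insert 959: h=4, slot 4 empty → index 4.
Insert 619: h=4, slot 4 occupied → index 0.
Insert 254: h=4, slots 4,0 occupied → index 1.
Insert 526: h=1, slot 1 occupied → index 2.
Table: [619, 254, 526, —, 959]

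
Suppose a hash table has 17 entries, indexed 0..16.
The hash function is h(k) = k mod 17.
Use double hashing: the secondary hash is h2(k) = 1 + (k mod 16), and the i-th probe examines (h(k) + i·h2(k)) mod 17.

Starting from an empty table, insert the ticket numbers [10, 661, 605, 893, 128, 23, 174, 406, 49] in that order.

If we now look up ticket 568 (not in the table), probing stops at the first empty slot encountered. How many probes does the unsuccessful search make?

2

Insert 10: h=10, slot 10 empty -> index 10.
Insert 661: h=15, slot 15 empty -> index 15.
Insert 605: h=10, h2=14, slot 10 occupied -> index 7.
Insert 893: h=9, slot 9 empty -> index 9.
Insert 128: h=9, h2=1, slots 9,10 occupied -> index 11.
Insert 23: h=6, slot 6 empty -> index 6.
Insert 174: h=4, slot 4 empty -> index 4.
Insert 406: h=15, h2=7, slot 15 occupied -> index 5.
Insert 49: h=15, h2=2, slot 15 occupied -> index 0.
Table: [49, ∅, ∅, ∅, 174, 406, 23, 605, ∅, 893, 10, 128, ∅, ∅, ∅, 661, ∅]
Lookup 568: h=7, h2=9, probe 7,16 → slot 16 empty, not found.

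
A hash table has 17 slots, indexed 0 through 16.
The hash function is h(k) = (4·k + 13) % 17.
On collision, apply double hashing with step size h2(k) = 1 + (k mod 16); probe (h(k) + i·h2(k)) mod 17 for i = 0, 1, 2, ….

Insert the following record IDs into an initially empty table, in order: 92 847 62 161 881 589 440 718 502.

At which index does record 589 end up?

Insert 92: h=7, slot 7 empty => index 7.
Insert 847: h=1, slot 1 empty => index 1.
Insert 62: h=6, slot 6 empty => index 6.
Insert 161: h=11, slot 11 empty => index 11.
Insert 881: h=1, h2=2, slot 1 occupied => index 3.
Insert 589: h=6, h2=14, slots 6,3 occupied => index 0.
Insert 440: h=5, slot 5 empty => index 5.
Insert 718: h=12, slot 12 empty => index 12.
Insert 502: h=15, slot 15 empty => index 15.
Table: [589, 847, ∅, 881, ∅, 440, 62, 92, ∅, ∅, ∅, 161, 718, ∅, ∅, 502, ∅]

0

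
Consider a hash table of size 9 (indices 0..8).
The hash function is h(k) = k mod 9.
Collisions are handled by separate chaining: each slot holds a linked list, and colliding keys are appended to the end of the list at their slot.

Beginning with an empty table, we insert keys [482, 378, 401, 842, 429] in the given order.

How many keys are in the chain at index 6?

482 → bucket 5
378 → bucket 0
401 → bucket 5 (collision)
842 → bucket 5 (collision)
429 → bucket 6
Final buckets:
0: 378
1: -
2: -
3: -
4: -
5: 482 -> 401 -> 842
6: 429
7: -
8: -

1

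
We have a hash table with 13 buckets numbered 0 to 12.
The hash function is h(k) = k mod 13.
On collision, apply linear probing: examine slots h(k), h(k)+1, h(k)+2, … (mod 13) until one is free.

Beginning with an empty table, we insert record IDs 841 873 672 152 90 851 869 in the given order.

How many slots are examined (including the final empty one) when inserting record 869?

841 hashes to 9; slot 9 is free => place at 9.
873 hashes to 2; slot 2 is free => place at 2.
672 hashes to 9; 9 taken => place at 10.
152 hashes to 9; 9,10 taken => place at 11.
90 hashes to 12; slot 12 is free => place at 12.
851 hashes to 6; slot 6 is free => place at 6.
869 hashes to 11; 11,12 taken => place at 0.
Table: [869, _, 873, _, _, _, 851, _, _, 841, 672, 152, 90]

3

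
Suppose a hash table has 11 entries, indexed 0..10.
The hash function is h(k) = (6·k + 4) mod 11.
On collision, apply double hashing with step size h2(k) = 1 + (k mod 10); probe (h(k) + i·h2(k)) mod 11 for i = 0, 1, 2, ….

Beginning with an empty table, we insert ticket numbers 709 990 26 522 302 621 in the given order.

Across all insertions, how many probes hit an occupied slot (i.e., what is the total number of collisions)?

Insert 709: h=1, slot 1 empty => index 1.
Insert 990: h=4, slot 4 empty => index 4.
Insert 26: h=6, slot 6 empty => index 6.
Insert 522: h=1, h2=3, slots 1,4 occupied => index 7.
Insert 302: h=1, h2=3, slots 1,4,7 occupied => index 10.
Insert 621: h=1, h2=2, slot 1 occupied => index 3.
Table: [-, 709, -, 621, 990, -, 26, 522, -, -, 302]

6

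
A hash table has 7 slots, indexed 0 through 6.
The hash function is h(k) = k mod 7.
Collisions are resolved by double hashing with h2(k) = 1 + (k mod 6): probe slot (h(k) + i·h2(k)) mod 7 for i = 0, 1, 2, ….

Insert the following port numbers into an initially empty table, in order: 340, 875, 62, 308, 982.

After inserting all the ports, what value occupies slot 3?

308

340: h=4 → slot 4
875: h=0 → slot 0
62: h=6 → slot 6
308: h=0, h2=3, probe 0,3 → slot 3
982: h=2 → slot 2
Table: [875, _, 982, 308, 340, _, 62]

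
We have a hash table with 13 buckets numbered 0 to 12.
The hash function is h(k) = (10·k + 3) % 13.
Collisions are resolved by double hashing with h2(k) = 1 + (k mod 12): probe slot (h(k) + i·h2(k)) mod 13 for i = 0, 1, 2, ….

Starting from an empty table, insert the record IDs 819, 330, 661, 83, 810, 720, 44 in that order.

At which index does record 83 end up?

819: h=3 => slot 3
330: h=1 => slot 1
661: h=9 => slot 9
83: h=1, h2=12, probe 1,0 => slot 0
810: h=4 => slot 4
720: h=1, h2=1, probe 1,2 => slot 2
44: h=1, h2=9, probe 1,10 => slot 10
Table: [83, 330, 720, 819, 810, -, -, -, -, 661, 44, -, -]

0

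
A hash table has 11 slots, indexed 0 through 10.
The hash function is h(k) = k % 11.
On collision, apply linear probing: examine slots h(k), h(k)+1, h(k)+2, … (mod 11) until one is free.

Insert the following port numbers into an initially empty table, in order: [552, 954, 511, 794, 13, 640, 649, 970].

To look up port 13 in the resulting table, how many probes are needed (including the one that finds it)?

552: h=2 -> slot 2
954: h=8 -> slot 8
511: h=5 -> slot 5
794: h=2, probe 2,3 -> slot 3
13: h=2, probe 2,3,4 -> slot 4
640: h=2, probe 2,3,4,5,6 -> slot 6
649: h=0 -> slot 0
970: h=2, probe 2,3,4,5,6,7 -> slot 7
Table: [649, _, 552, 794, 13, 511, 640, 970, 954, _, _]
Lookup 13: h=2, probe 2,3,4 → found at 4.

3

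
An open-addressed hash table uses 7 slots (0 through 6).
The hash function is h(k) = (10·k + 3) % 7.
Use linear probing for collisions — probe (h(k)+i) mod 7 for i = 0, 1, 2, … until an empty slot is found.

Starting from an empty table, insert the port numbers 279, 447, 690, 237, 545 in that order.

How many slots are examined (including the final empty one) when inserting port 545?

279: h=0 => slot 0
447: h=0, probe 0,1 => slot 1
690: h=1, probe 1,2 => slot 2
237: h=0, probe 0,1,2,3 => slot 3
545: h=0, probe 0,1,2,3,4 => slot 4
Table: [279, 447, 690, 237, 545, —, —]

5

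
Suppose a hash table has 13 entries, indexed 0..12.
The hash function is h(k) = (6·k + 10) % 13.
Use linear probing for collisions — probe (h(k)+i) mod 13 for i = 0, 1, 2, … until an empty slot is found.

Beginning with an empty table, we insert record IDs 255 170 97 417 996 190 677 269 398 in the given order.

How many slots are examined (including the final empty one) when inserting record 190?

4

Insert 255: h=6, slot 6 empty -> index 6.
Insert 170: h=3, slot 3 empty -> index 3.
Insert 97: h=7, slot 7 empty -> index 7.
Insert 417: h=3, slot 3 occupied -> index 4.
Insert 996: h=6, slots 6,7 occupied -> index 8.
Insert 190: h=6, slots 6,7,8 occupied -> index 9.
Insert 677: h=3, slots 3,4 occupied -> index 5.
Insert 269: h=12, slot 12 empty -> index 12.
Insert 398: h=6, slots 6,7,8,9 occupied -> index 10.
Table: [-, -, -, 170, 417, 677, 255, 97, 996, 190, 398, -, 269]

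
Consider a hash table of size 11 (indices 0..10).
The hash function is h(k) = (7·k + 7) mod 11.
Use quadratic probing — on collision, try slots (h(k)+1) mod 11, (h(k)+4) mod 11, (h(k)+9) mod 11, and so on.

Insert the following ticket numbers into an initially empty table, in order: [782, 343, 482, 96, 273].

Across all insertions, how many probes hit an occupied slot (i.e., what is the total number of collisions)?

1

782: h=3 => slot 3
343: h=10 => slot 10
482: h=4 => slot 4
96: h=8 => slot 8
273: h=4, probe 4,5 => slot 5
Table: [-, -, -, 782, 482, 273, -, -, 96, -, 343]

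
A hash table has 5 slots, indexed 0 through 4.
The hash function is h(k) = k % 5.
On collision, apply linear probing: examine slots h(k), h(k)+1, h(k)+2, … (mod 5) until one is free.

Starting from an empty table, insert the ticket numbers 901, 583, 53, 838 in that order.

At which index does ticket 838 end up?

901 hashes to 1; slot 1 is free → place at 1.
583 hashes to 3; slot 3 is free → place at 3.
53 hashes to 3; 3 taken → place at 4.
838 hashes to 3; 3,4 taken → place at 0.
Table: [838, 901, _, 583, 53]

0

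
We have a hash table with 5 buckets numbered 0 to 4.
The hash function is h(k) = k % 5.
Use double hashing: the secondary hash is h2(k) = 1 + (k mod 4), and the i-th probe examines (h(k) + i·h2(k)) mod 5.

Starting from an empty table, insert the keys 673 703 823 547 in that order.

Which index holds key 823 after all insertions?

673 hashes to 3; slot 3 is free → place at 3.
703 hashes to 3, h2=4; 3 taken → place at 2.
823 hashes to 3, h2=4; 3,2 taken → place at 1.
547 hashes to 2, h2=4; 2,1 taken → place at 0.
Table: [547, 823, 703, 673, ∅]

1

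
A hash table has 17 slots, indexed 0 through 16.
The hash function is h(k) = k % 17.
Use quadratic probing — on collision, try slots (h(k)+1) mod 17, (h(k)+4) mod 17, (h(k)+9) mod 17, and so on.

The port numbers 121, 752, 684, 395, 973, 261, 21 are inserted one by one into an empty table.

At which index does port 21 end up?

121: h=2 -> slot 2
752: h=4 -> slot 4
684: h=4, probe 4,5 -> slot 5
395: h=4, probe 4,5,8 -> slot 8
973: h=4, probe 4,5,8,13 -> slot 13
261: h=6 -> slot 6
21: h=4, probe 4,5,8,13,3 -> slot 3
Table: [_, _, 121, 21, 752, 684, 261, _, 395, _, _, _, _, 973, _, _, _]

3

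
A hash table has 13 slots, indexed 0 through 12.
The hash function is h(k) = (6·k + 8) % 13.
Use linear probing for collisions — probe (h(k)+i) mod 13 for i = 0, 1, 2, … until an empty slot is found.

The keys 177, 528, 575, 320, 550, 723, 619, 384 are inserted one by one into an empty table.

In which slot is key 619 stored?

Insert 177: h=4, slot 4 empty → index 4.
Insert 528: h=4, slot 4 occupied → index 5.
Insert 575: h=0, slot 0 empty → index 0.
Insert 320: h=4, slots 4,5 occupied → index 6.
Insert 550: h=6, slot 6 occupied → index 7.
Insert 723: h=4, slots 4,5,6,7 occupied → index 8.
Insert 619: h=4, slots 4,5,6,7,8 occupied → index 9.
Insert 384: h=11, slot 11 empty → index 11.
Table: [575, ∅, ∅, ∅, 177, 528, 320, 550, 723, 619, ∅, 384, ∅]

9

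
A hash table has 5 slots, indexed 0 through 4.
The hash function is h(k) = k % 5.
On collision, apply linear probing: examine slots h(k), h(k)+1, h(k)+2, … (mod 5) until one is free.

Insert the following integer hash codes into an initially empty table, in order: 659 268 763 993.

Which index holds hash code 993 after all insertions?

659: h=4 => slot 4
268: h=3 => slot 3
763: h=3, probe 3,4,0 => slot 0
993: h=3, probe 3,4,0,1 => slot 1
Table: [763, 993, ∅, 268, 659]

1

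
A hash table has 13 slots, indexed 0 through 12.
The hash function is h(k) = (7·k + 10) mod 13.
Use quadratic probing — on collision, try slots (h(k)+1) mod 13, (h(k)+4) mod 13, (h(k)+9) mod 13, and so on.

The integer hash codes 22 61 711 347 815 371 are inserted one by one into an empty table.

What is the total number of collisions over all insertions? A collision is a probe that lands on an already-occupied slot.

22: h=8 → slot 8
61: h=8, probe 8,9 → slot 9
711: h=8, probe 8,9,12 → slot 12
347: h=8, probe 8,9,12,4 → slot 4
815: h=8, probe 8,9,12,4,11 → slot 11
371: h=7 → slot 7
Table: [∅, ∅, ∅, ∅, 347, ∅, ∅, 371, 22, 61, ∅, 815, 711]

10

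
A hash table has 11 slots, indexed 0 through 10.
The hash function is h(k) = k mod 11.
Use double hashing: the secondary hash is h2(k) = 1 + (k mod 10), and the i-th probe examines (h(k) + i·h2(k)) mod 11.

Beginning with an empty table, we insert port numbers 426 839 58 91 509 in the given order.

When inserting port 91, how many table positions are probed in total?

2

426 hashes to 8; slot 8 is free → place at 8.
839 hashes to 3; slot 3 is free → place at 3.
58 hashes to 3, h2=9; 3 taken → place at 1.
91 hashes to 3, h2=2; 3 taken → place at 5.
509 hashes to 3, h2=10; 3 taken → place at 2.
Table: [∅, 58, 509, 839, ∅, 91, ∅, ∅, 426, ∅, ∅]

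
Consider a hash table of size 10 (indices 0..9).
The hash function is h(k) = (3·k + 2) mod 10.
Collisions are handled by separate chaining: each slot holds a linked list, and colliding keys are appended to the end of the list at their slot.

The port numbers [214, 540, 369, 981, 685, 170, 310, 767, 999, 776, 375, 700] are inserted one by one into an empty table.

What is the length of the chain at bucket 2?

Insert 214: h=4, bucket 4 empty → new chain.
Insert 540: h=2, bucket 2 empty → new chain.
Insert 369: h=9, bucket 9 empty → new chain.
Insert 981: h=5, bucket 5 empty → new chain.
Insert 685: h=7, bucket 7 empty → new chain.
Insert 170: h=2, bucket 2 nonempty → append to chain.
Insert 310: h=2, bucket 2 nonempty → append to chain.
Insert 767: h=3, bucket 3 empty → new chain.
Insert 999: h=9, bucket 9 nonempty → append to chain.
Insert 776: h=0, bucket 0 empty → new chain.
Insert 375: h=7, bucket 7 nonempty → append to chain.
Insert 700: h=2, bucket 2 nonempty → append to chain.
Final buckets:
0: 776
1: -
2: 540 -> 170 -> 310 -> 700
3: 767
4: 214
5: 981
6: -
7: 685 -> 375
8: -
9: 369 -> 999

4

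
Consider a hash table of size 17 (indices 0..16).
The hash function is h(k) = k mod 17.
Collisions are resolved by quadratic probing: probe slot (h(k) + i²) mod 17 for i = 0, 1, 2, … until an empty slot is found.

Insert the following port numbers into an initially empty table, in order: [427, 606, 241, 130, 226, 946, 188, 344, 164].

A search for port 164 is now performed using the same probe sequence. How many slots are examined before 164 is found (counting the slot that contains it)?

5

427: h=2 -> slot 2
606: h=11 -> slot 11
241: h=3 -> slot 3
130: h=11, probe 11,12 -> slot 12
226: h=5 -> slot 5
946: h=11, probe 11,12,15 -> slot 15
188: h=1 -> slot 1
344: h=4 -> slot 4
164: h=11, probe 11,12,15,3,10 -> slot 10
Table: [-, 188, 427, 241, 344, 226, -, -, -, -, 164, 606, 130, -, -, 946, -]
Lookup 164: h=11, probe 11,12,15,3,10 → found at 10.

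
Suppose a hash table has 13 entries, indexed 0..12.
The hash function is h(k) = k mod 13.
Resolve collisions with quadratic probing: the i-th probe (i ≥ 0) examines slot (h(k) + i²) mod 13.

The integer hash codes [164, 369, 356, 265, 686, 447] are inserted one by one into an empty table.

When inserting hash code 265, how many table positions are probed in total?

3

164: h=8 => slot 8
369: h=5 => slot 5
356: h=5, probe 5,6 => slot 6
265: h=5, probe 5,6,9 => slot 9
686: h=10 => slot 10
447: h=5, probe 5,6,9,1 => slot 1
Table: [∅, 447, ∅, ∅, ∅, 369, 356, ∅, 164, 265, 686, ∅, ∅]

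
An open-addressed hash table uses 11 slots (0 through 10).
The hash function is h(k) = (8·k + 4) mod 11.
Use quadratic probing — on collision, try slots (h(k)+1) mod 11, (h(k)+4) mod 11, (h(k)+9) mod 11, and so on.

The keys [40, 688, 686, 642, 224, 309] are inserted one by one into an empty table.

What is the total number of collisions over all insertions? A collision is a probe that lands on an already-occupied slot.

3

40 hashes to 5; slot 5 is free → place at 5.
688 hashes to 8; slot 8 is free → place at 8.
686 hashes to 3; slot 3 is free → place at 3.
642 hashes to 3; 3 taken → place at 4.
224 hashes to 3; 3,4 taken → place at 7.
309 hashes to 1; slot 1 is free → place at 1.
Table: [., 309, ., 686, 642, 40, ., 224, 688, ., .]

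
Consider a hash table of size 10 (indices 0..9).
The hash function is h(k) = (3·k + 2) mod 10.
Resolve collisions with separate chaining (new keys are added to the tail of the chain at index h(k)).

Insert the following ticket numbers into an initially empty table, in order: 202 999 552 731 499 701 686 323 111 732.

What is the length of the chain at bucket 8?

202 → bucket 8
999 → bucket 9
552 → bucket 8 (collision)
731 → bucket 5
499 → bucket 9 (collision)
701 → bucket 5 (collision)
686 → bucket 0
323 → bucket 1
111 → bucket 5 (collision)
732 → bucket 8 (collision)
Final buckets:
0: 686
1: 323
2: -
3: -
4: -
5: 731 -> 701 -> 111
6: -
7: -
8: 202 -> 552 -> 732
9: 999 -> 499

3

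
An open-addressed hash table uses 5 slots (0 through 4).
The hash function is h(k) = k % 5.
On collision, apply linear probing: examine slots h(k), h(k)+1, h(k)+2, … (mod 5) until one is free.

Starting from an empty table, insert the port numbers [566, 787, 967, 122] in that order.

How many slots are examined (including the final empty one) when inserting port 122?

3

566 hashes to 1; slot 1 is free => place at 1.
787 hashes to 2; slot 2 is free => place at 2.
967 hashes to 2; 2 taken => place at 3.
122 hashes to 2; 2,3 taken => place at 4.
Table: [—, 566, 787, 967, 122]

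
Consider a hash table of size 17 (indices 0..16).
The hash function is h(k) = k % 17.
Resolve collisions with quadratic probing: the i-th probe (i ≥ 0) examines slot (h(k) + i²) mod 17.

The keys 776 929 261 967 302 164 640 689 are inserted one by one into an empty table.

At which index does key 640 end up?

10

776: h=11 → slot 11
929: h=11, probe 11,12 → slot 12
261: h=6 → slot 6
967: h=15 → slot 15
302: h=13 → slot 13
164: h=11, probe 11,12,15,3 → slot 3
640: h=11, probe 11,12,15,3,10 → slot 10
689: h=9 → slot 9
Table: [∅, ∅, ∅, 164, ∅, ∅, 261, ∅, ∅, 689, 640, 776, 929, 302, ∅, 967, ∅]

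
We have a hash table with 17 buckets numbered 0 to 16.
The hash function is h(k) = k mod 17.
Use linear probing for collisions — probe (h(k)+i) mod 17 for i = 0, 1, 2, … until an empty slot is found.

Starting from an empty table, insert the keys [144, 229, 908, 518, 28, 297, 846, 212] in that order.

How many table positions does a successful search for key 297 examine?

144 hashes to 8; slot 8 is free → place at 8.
229 hashes to 8; 8 taken → place at 9.
908 hashes to 7; slot 7 is free → place at 7.
518 hashes to 8; 8,9 taken → place at 10.
28 hashes to 11; slot 11 is free → place at 11.
297 hashes to 8; 8,9,10,11 taken → place at 12.
846 hashes to 13; slot 13 is free → place at 13.
212 hashes to 8; 8,9,10,11,12,13 taken → place at 14.
Table: [., ., ., ., ., ., ., 908, 144, 229, 518, 28, 297, 846, 212, ., .]
Lookup 297: h=8, probe 8,9,10,11,12 → found at 12.

5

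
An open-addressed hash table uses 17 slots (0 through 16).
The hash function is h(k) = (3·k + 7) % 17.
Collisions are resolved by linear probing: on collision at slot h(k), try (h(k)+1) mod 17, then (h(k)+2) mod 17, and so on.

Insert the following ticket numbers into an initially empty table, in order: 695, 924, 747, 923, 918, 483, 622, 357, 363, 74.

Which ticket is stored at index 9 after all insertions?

357

Insert 695: h=1, slot 1 empty => index 1.
Insert 924: h=8, slot 8 empty => index 8.
Insert 747: h=4, slot 4 empty => index 4.
Insert 923: h=5, slot 5 empty => index 5.
Insert 918: h=7, slot 7 empty => index 7.
Insert 483: h=11, slot 11 empty => index 11.
Insert 622: h=3, slot 3 empty => index 3.
Insert 357: h=7, slots 7,8 occupied => index 9.
Insert 363: h=8, slots 8,9 occupied => index 10.
Insert 74: h=8, slots 8,9,10,11 occupied => index 12.
Table: [-, 695, -, 622, 747, 923, -, 918, 924, 357, 363, 483, 74, -, -, -, -]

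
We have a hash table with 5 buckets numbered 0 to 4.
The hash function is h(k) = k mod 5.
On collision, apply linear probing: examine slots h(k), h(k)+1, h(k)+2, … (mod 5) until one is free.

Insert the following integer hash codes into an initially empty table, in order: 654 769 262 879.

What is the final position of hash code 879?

1

654 hashes to 4; slot 4 is free => place at 4.
769 hashes to 4; 4 taken => place at 0.
262 hashes to 2; slot 2 is free => place at 2.
879 hashes to 4; 4,0 taken => place at 1.
Table: [769, 879, 262, _, 654]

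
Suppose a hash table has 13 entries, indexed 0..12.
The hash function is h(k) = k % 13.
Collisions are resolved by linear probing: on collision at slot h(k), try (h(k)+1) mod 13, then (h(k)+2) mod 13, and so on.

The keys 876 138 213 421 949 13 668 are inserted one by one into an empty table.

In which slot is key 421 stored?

876 hashes to 5; slot 5 is free → place at 5.
138 hashes to 8; slot 8 is free → place at 8.
213 hashes to 5; 5 taken → place at 6.
421 hashes to 5; 5,6 taken → place at 7.
949 hashes to 0; slot 0 is free → place at 0.
13 hashes to 0; 0 taken → place at 1.
668 hashes to 5; 5,6,7,8 taken → place at 9.
Table: [949, 13, ∅, ∅, ∅, 876, 213, 421, 138, 668, ∅, ∅, ∅]

7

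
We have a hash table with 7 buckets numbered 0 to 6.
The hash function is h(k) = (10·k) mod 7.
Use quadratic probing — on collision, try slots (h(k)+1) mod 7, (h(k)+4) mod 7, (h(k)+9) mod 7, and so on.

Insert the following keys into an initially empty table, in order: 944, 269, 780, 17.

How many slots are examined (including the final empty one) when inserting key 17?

3

944 hashes to 4; slot 4 is free → place at 4.
269 hashes to 2; slot 2 is free → place at 2.
780 hashes to 2; 2 taken → place at 3.
17 hashes to 2; 2,3 taken → place at 6.
Table: [_, _, 269, 780, 944, _, 17]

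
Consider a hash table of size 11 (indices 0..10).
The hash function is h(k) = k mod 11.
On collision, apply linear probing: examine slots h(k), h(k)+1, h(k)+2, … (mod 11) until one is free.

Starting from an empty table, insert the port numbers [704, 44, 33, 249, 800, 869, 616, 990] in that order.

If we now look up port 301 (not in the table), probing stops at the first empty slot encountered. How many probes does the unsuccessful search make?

3

704: h=0 → slot 0
44: h=0, probe 0,1 → slot 1
33: h=0, probe 0,1,2 → slot 2
249: h=7 → slot 7
800: h=8 → slot 8
869: h=0, probe 0,1,2,3 → slot 3
616: h=0, probe 0,1,2,3,4 → slot 4
990: h=0, probe 0,1,2,3,4,5 → slot 5
Table: [704, 44, 33, 869, 616, 990, _, 249, 800, _, _]
Lookup 301: h=4, probe 4,5,6 → slot 6 empty, not found.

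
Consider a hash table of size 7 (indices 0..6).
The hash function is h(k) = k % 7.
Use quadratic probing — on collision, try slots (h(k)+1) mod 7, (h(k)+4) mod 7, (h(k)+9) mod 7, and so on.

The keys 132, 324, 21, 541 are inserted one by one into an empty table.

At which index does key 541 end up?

132 hashes to 6; slot 6 is free -> place at 6.
324 hashes to 2; slot 2 is free -> place at 2.
21 hashes to 0; slot 0 is free -> place at 0.
541 hashes to 2; 2 taken -> place at 3.
Table: [21, _, 324, 541, _, _, 132]

3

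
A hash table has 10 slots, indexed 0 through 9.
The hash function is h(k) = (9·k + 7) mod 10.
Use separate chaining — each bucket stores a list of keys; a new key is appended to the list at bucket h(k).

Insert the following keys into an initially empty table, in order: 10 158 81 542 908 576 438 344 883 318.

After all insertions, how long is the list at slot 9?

4

Insert 10: h=7, bucket 7 empty → new chain.
Insert 158: h=9, bucket 9 empty → new chain.
Insert 81: h=6, bucket 6 empty → new chain.
Insert 542: h=5, bucket 5 empty → new chain.
Insert 908: h=9, bucket 9 nonempty → append to chain.
Insert 576: h=1, bucket 1 empty → new chain.
Insert 438: h=9, bucket 9 nonempty → append to chain.
Insert 344: h=3, bucket 3 empty → new chain.
Insert 883: h=4, bucket 4 empty → new chain.
Insert 318: h=9, bucket 9 nonempty → append to chain.
Final buckets:
0: .
1: 576
2: .
3: 344
4: 883
5: 542
6: 81
7: 10
8: .
9: 158 -> 908 -> 438 -> 318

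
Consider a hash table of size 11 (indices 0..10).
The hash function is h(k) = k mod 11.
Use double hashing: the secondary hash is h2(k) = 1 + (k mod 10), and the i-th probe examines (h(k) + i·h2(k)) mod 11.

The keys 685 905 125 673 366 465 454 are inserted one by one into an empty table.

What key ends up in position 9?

905

685: h=3 → slot 3
905: h=3, h2=6, probe 3,9 → slot 9
125: h=4 → slot 4
673: h=2 → slot 2
366: h=3, h2=7, probe 3,10 → slot 10
465: h=3, h2=6, probe 3,9,4,10,5 → slot 5
454: h=3, h2=5, probe 3,8 → slot 8
Table: [—, —, 673, 685, 125, 465, —, —, 454, 905, 366]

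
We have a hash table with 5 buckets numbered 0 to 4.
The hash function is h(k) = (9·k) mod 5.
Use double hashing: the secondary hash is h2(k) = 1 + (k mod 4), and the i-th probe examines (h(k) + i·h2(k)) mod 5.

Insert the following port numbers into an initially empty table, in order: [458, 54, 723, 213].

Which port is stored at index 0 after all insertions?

723

Insert 458: h=2, slot 2 empty → index 2.
Insert 54: h=1, slot 1 empty → index 1.
Insert 723: h=2, h2=4, slots 2,1 occupied → index 0.
Insert 213: h=2, h2=2, slot 2 occupied → index 4.
Table: [723, 54, 458, _, 213]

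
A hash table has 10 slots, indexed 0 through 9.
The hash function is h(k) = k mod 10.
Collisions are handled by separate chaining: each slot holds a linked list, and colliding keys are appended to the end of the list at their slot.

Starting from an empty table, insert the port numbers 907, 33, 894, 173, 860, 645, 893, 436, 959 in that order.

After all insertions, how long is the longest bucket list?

3

907 -> bucket 7
33 -> bucket 3
894 -> bucket 4
173 -> bucket 3 (collision)
860 -> bucket 0
645 -> bucket 5
893 -> bucket 3 (collision)
436 -> bucket 6
959 -> bucket 9
Final buckets:
0: 860
1: .
2: .
3: 33 -> 173 -> 893
4: 894
5: 645
6: 436
7: 907
8: .
9: 959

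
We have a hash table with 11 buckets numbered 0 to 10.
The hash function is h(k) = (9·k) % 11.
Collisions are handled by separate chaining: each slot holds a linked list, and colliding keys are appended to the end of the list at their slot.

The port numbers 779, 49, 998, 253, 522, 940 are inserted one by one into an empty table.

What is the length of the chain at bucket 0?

1

Insert 779: h=4, bucket 4 empty → new chain.
Insert 49: h=1, bucket 1 empty → new chain.
Insert 998: h=6, bucket 6 empty → new chain.
Insert 253: h=0, bucket 0 empty → new chain.
Insert 522: h=1, bucket 1 nonempty → append to chain.
Insert 940: h=1, bucket 1 nonempty → append to chain.
Final buckets:
0: 253
1: 49 -> 522 -> 940
2: .
3: .
4: 779
5: .
6: 998
7: .
8: .
9: .
10: .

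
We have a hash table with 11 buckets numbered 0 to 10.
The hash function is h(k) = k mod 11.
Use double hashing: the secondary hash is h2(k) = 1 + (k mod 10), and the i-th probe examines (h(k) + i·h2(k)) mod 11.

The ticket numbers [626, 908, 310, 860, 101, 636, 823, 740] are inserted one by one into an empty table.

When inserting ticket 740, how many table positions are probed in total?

Insert 626: h=10, slot 10 empty => index 10.
Insert 908: h=6, slot 6 empty => index 6.
Insert 310: h=2, slot 2 empty => index 2.
Insert 860: h=2, h2=1, slot 2 occupied => index 3.
Insert 101: h=2, h2=2, slot 2 occupied => index 4.
Insert 636: h=9, slot 9 empty => index 9.
Insert 823: h=9, h2=4, slots 9,2,6,10,3 occupied => index 7.
Insert 740: h=3, h2=1, slots 3,4 occupied => index 5.
Table: [∅, ∅, 310, 860, 101, 740, 908, 823, ∅, 636, 626]

3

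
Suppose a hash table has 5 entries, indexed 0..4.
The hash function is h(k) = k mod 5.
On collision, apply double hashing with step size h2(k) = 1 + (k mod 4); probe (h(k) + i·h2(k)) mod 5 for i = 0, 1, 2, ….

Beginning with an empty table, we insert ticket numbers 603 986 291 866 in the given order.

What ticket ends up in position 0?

Insert 603: h=3, slot 3 empty -> index 3.
Insert 986: h=1, slot 1 empty -> index 1.
Insert 291: h=1, h2=4, slot 1 occupied -> index 0.
Insert 866: h=1, h2=3, slot 1 occupied -> index 4.
Table: [291, 986, ., 603, 866]

291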